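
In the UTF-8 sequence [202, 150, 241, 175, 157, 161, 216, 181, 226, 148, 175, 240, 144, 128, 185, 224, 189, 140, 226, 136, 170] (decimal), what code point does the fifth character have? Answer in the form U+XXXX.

Offset 0: leading byte 0xCA = 11001010 → 2-byte char #1 = CA 96.
Offset 2: leading byte 0xF1 = 11110001 → 4-byte char #2 = F1 AF 9D A1.
Offset 6: leading byte 0xD8 = 11011000 → 2-byte char #3 = D8 B5.
Offset 8: leading byte 0xE2 = 11100010 → 3-byte char #4 = E2 94 AF.
Offset 11: leading byte 0xF0 = 11110000 → 4-byte char #5 = F0 90 80 B9.
Leading byte 0xF0 = 11110000 matches 11110xxx → 4-byte sequence.
Byte 1: 0xF0 = 11110000, payload 000 (3 bits).
Byte 2: 0x90 = 10010000 (10xxxxxx ✓), payload 010000.
Byte 3: 0x80 = 10000000 (10xxxxxx ✓), payload 000000.
Byte 4: 0xB9 = 10111001 (10xxxxxx ✓), payload 111001.
Concatenate: 000010000000000111001 = 0x10039 (21 bits → U+10039).

U+10039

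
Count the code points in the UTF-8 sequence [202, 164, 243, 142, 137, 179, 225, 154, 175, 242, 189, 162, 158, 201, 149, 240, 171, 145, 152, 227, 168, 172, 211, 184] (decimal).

Byte at offset 0: 0xCA = 11001010 → 2-byte char (#1). Advance 2.
Byte at offset 2: 0xF3 = 11110011 → 4-byte char (#2). Advance 4.
Byte at offset 6: 0xE1 = 11100001 → 3-byte char (#3). Advance 3.
Byte at offset 9: 0xF2 = 11110010 → 4-byte char (#4). Advance 4.
Byte at offset 13: 0xC9 = 11001001 → 2-byte char (#5). Advance 2.
Byte at offset 15: 0xF0 = 11110000 → 4-byte char (#6). Advance 4.
Byte at offset 19: 0xE3 = 11100011 → 3-byte char (#7). Advance 3.
Byte at offset 22: 0xD3 = 11010011 → 2-byte char (#8). Advance 2.
Reached end at offset 24 after 8 code points.

8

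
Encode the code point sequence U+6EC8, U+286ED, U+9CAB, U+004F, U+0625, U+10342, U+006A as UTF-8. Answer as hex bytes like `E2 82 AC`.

E6 BB 88 F0 A8 9B AD E9 B2 AB 4F D8 A5 F0 90 8D 82 6A

U+6EC8: 3-byte form → E6 BB 88.
U+286ED: 4-byte form → F0 A8 9B AD.
U+9CAB: 3-byte form → E9 B2 AB.
U+004F: 1-byte form → 4F.
U+0625: 2-byte form → D8 A5.
U+10342: 4-byte form → F0 90 8D 82.
U+006A: 1-byte form → 6A.
Concatenated (18 bytes): E6 BB 88 F0 A8 9B AD E9 B2 AB 4F D8 A5 F0 90 8D 82 6A.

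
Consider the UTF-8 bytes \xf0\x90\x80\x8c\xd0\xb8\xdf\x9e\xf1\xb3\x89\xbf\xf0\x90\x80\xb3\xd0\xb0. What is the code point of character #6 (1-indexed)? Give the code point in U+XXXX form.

Offset 0: leading byte 0xF0 = 11110000 → 4-byte char #1 = F0 90 80 8C.
Offset 4: leading byte 0xD0 = 11010000 → 2-byte char #2 = D0 B8.
Offset 6: leading byte 0xDF = 11011111 → 2-byte char #3 = DF 9E.
Offset 8: leading byte 0xF1 = 11110001 → 4-byte char #4 = F1 B3 89 BF.
Offset 12: leading byte 0xF0 = 11110000 → 4-byte char #5 = F0 90 80 B3.
Offset 16: leading byte 0xD0 = 11010000 → 2-byte char #6 = D0 B0.
Leading byte 0xD0 = 11010000 matches 110xxxxx → 2-byte sequence.
Byte 1: 0xD0 = 11010000, payload 10000 (5 bits).
Byte 2: 0xB0 = 10110000 (10xxxxxx ✓), payload 110000.
Concatenate: 10000110000 = 0x430 (11 bits → U+0430).

U+0430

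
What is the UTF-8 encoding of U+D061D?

F3 90 98 9D

U+D061D = 0xD061D = 853533 decimal. In range U+10000–U+10FFFF → 4-byte form: 11110xxx 10xxxxxx 10xxxxxx 10xxxxxx.
Binary (21 bits): 011010000011000011101.
Split 3+6+6+6: 011 | 010000 | 011000 | 011101.
Byte 1: 11110011 = 0xF3.
Byte 2: 10010000 = 0x90.
Byte 3: 10011000 = 0x98.
Byte 4: 10011101 = 0x9D.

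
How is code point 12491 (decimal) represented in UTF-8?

U+30CB = 0x30CB = 12491 decimal. In range U+0800–U+FFFF → 3-byte form: 1110xxxx 10xxxxxx 10xxxxxx.
Binary (16 bits): 0011000011001011.
Split 4+6+6: 0011 | 000011 | 001011.
Byte 1: 11100011 = 0xE3.
Byte 2: 10000011 = 0x83.
Byte 3: 10001011 = 0x8B.

E3 83 8B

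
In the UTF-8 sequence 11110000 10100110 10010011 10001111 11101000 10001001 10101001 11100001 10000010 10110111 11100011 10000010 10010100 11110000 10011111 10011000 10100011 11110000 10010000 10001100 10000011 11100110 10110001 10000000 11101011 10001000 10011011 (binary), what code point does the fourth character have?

U+3094

Offset 0: leading byte 0xF0 = 11110000 → 4-byte char #1 = F0 A6 93 8F.
Offset 4: leading byte 0xE8 = 11101000 → 3-byte char #2 = E8 89 A9.
Offset 7: leading byte 0xE1 = 11100001 → 3-byte char #3 = E1 82 B7.
Offset 10: leading byte 0xE3 = 11100011 → 3-byte char #4 = E3 82 94.
Leading byte 0xE3 = 11100011 matches 1110xxxx → 3-byte sequence.
Byte 1: 0xE3 = 11100011, payload 0011 (4 bits).
Byte 2: 0x82 = 10000010 (10xxxxxx ✓), payload 000010.
Byte 3: 0x94 = 10010100 (10xxxxxx ✓), payload 010100.
Concatenate: 0011000010010100 = 0x3094 (16 bits → U+3094).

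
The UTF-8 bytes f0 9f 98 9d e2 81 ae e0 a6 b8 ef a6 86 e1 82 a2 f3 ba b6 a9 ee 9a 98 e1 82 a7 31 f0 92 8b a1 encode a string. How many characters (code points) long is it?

10

Byte at offset 0: 0xF0 = 11110000 → 4-byte char (#1). Advance 4.
Byte at offset 4: 0xE2 = 11100010 → 3-byte char (#2). Advance 3.
Byte at offset 7: 0xE0 = 11100000 → 3-byte char (#3). Advance 3.
Byte at offset 10: 0xEF = 11101111 → 3-byte char (#4). Advance 3.
Byte at offset 13: 0xE1 = 11100001 → 3-byte char (#5). Advance 3.
Byte at offset 16: 0xF3 = 11110011 → 4-byte char (#6). Advance 4.
Byte at offset 20: 0xEE = 11101110 → 3-byte char (#7). Advance 3.
Byte at offset 23: 0xE1 = 11100001 → 3-byte char (#8). Advance 3.
Byte at offset 26: 0x31 = 00110001 → 1-byte char (#9). Advance 1.
Byte at offset 27: 0xF0 = 11110000 → 4-byte char (#10). Advance 4.
Reached end at offset 31 after 10 code points.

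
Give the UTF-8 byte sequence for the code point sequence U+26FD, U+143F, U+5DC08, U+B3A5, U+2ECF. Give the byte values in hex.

U+26FD: 3-byte form → E2 9B BD.
U+143F: 3-byte form → E1 90 BF.
U+5DC08: 4-byte form → F1 9D B0 88.
U+B3A5: 3-byte form → EB 8E A5.
U+2ECF: 3-byte form → E2 BB 8F.
Concatenated (16 bytes): E2 9B BD E1 90 BF F1 9D B0 88 EB 8E A5 E2 BB 8F.

E2 9B BD E1 90 BF F1 9D B0 88 EB 8E A5 E2 BB 8F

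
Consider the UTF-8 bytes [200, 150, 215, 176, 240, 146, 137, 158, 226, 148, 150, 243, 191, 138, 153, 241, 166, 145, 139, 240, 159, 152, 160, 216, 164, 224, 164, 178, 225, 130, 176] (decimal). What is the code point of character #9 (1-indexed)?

U+0932

Offset 0: leading byte 0xC8 = 11001000 → 2-byte char #1 = C8 96.
Offset 2: leading byte 0xD7 = 11010111 → 2-byte char #2 = D7 B0.
Offset 4: leading byte 0xF0 = 11110000 → 4-byte char #3 = F0 92 89 9E.
Offset 8: leading byte 0xE2 = 11100010 → 3-byte char #4 = E2 94 96.
Offset 11: leading byte 0xF3 = 11110011 → 4-byte char #5 = F3 BF 8A 99.
Offset 15: leading byte 0xF1 = 11110001 → 4-byte char #6 = F1 A6 91 8B.
Offset 19: leading byte 0xF0 = 11110000 → 4-byte char #7 = F0 9F 98 A0.
Offset 23: leading byte 0xD8 = 11011000 → 2-byte char #8 = D8 A4.
Offset 25: leading byte 0xE0 = 11100000 → 3-byte char #9 = E0 A4 B2.
Leading byte 0xE0 = 11100000 matches 1110xxxx → 3-byte sequence.
Byte 1: 0xE0 = 11100000, payload 0000 (4 bits).
Byte 2: 0xA4 = 10100100 (10xxxxxx ✓), payload 100100.
Byte 3: 0xB2 = 10110010 (10xxxxxx ✓), payload 110010.
Concatenate: 0000100100110010 = 0x932 (16 bits → U+0932).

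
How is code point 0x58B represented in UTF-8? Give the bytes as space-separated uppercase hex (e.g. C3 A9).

U+058B = 0x58B = 1419 decimal. In range U+0080–U+07FF → 2-byte form: 110xxxxx 10xxxxxx.
Binary (11 bits): 10110001011.
Split 5+6: 10110 | 001011.
Byte 1: 11010110 = 0xD6.
Byte 2: 10001011 = 0x8B.

D6 8B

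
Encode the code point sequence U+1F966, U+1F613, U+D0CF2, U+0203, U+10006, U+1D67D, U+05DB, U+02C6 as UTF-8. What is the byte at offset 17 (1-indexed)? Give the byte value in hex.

0x80

1-indexed offset 17 is 0-indexed offset 16.
U+1F966 → 4-byte form F0 9F A5 A6 at offsets 0–3.
U+1F613 → 4-byte form F0 9F 98 93 at offsets 4–7.
U+D0CF2 → 4-byte form F3 90 B3 B2 at offsets 8–11.
U+0203 → 2-byte form C8 83 at offsets 12–13.
U+10006 → 4-byte form F0 90 80 86 at offsets 14–17.
Offset 16 falls in char 5's range; it's byte 3 of F0 90 80 86 = 0x80.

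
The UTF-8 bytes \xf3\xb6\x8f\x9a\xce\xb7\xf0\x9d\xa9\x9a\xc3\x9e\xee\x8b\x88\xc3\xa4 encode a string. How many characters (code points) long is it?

6

Byte at offset 0: 0xF3 = 11110011 → 4-byte char (#1). Advance 4.
Byte at offset 4: 0xCE = 11001110 → 2-byte char (#2). Advance 2.
Byte at offset 6: 0xF0 = 11110000 → 4-byte char (#3). Advance 4.
Byte at offset 10: 0xC3 = 11000011 → 2-byte char (#4). Advance 2.
Byte at offset 12: 0xEE = 11101110 → 3-byte char (#5). Advance 3.
Byte at offset 15: 0xC3 = 11000011 → 2-byte char (#6). Advance 2.
Reached end at offset 17 after 6 code points.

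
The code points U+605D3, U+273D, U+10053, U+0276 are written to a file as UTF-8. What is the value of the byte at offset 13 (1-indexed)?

0xB6

1-indexed offset 13 is 0-indexed offset 12.
U+605D3 → 4-byte form F1 A0 97 93 at offsets 0–3.
U+273D → 3-byte form E2 9C BD at offsets 4–6.
U+10053 → 4-byte form F0 90 81 93 at offsets 7–10.
U+0276 → 2-byte form C9 B6 at offsets 11–12.
Offset 12 falls in char 4's range; it's byte 2 of C9 B6 = 0xB6.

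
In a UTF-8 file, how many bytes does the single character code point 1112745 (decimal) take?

4

U+10FAA9 = 0x10FAA9. UTF-8 uses 1 byte below 0x80, 2 below 0x800, 3 below 0x10000, 4 up to 0x10FFFF. 0x10FAA9 is in U+10000–U+10FFFF → 4 bytes.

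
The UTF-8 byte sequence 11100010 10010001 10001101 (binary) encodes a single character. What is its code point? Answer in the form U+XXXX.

Leading byte 0xE2 = 11100010 matches 1110xxxx → 3-byte sequence.
Byte 1: 0xE2 = 11100010, payload 0010 (4 bits).
Byte 2: 0x91 = 10010001 (10xxxxxx ✓), payload 010001.
Byte 3: 0x8D = 10001101 (10xxxxxx ✓), payload 001101.
Concatenate: 0010010001001101 = 0x244D (16 bits → U+244D).

U+244D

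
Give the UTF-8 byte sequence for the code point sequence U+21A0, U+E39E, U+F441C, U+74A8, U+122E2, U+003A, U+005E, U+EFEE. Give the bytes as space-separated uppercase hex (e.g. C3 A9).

U+21A0: 3-byte form → E2 86 A0.
U+E39E: 3-byte form → EE 8E 9E.
U+F441C: 4-byte form → F3 B4 90 9C.
U+74A8: 3-byte form → E7 92 A8.
U+122E2: 4-byte form → F0 92 8B A2.
U+003A: 1-byte form → 3A.
U+005E: 1-byte form → 5E.
U+EFEE: 3-byte form → EE BF AE.
Concatenated (22 bytes): E2 86 A0 EE 8E 9E F3 B4 90 9C E7 92 A8 F0 92 8B A2 3A 5E EE BF AE.

E2 86 A0 EE 8E 9E F3 B4 90 9C E7 92 A8 F0 92 8B A2 3A 5E EE BF AE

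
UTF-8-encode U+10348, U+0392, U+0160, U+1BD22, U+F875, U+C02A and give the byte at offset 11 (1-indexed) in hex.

0xB4

1-indexed offset 11 is 0-indexed offset 10.
U+10348 → 4-byte form F0 90 8D 88 at offsets 0–3.
U+0392 → 2-byte form CE 92 at offsets 4–5.
U+0160 → 2-byte form C5 A0 at offsets 6–7.
U+1BD22 → 4-byte form F0 9B B4 A2 at offsets 8–11.
Offset 10 falls in char 4's range; it's byte 3 of F0 9B B4 A2 = 0xB4.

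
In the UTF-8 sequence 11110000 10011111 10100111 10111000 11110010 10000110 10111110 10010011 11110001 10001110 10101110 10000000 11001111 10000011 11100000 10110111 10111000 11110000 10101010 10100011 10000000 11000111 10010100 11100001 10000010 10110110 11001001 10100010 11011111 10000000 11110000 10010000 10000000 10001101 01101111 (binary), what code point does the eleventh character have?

Offset 0: leading byte 0xF0 = 11110000 → 4-byte char #1 = F0 9F A7 B8.
Offset 4: leading byte 0xF2 = 11110010 → 4-byte char #2 = F2 86 BE 93.
Offset 8: leading byte 0xF1 = 11110001 → 4-byte char #3 = F1 8E AE 80.
Offset 12: leading byte 0xCF = 11001111 → 2-byte char #4 = CF 83.
Offset 14: leading byte 0xE0 = 11100000 → 3-byte char #5 = E0 B7 B8.
Offset 17: leading byte 0xF0 = 11110000 → 4-byte char #6 = F0 AA A3 80.
Offset 21: leading byte 0xC7 = 11000111 → 2-byte char #7 = C7 94.
Offset 23: leading byte 0xE1 = 11100001 → 3-byte char #8 = E1 82 B6.
Offset 26: leading byte 0xC9 = 11001001 → 2-byte char #9 = C9 A2.
Offset 28: leading byte 0xDF = 11011111 → 2-byte char #10 = DF 80.
Offset 30: leading byte 0xF0 = 11110000 → 4-byte char #11 = F0 90 80 8D.
Leading byte 0xF0 = 11110000 matches 11110xxx → 4-byte sequence.
Byte 1: 0xF0 = 11110000, payload 000 (3 bits).
Byte 2: 0x90 = 10010000 (10xxxxxx ✓), payload 010000.
Byte 3: 0x80 = 10000000 (10xxxxxx ✓), payload 000000.
Byte 4: 0x8D = 10001101 (10xxxxxx ✓), payload 001101.
Concatenate: 000010000000000001101 = 0x1000D (21 bits → U+1000D).

U+1000D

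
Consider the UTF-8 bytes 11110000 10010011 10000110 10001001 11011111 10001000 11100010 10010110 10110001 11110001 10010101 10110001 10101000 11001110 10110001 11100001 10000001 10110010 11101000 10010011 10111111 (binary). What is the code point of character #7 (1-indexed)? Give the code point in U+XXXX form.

Offset 0: leading byte 0xF0 = 11110000 → 4-byte char #1 = F0 93 86 89.
Offset 4: leading byte 0xDF = 11011111 → 2-byte char #2 = DF 88.
Offset 6: leading byte 0xE2 = 11100010 → 3-byte char #3 = E2 96 B1.
Offset 9: leading byte 0xF1 = 11110001 → 4-byte char #4 = F1 95 B1 A8.
Offset 13: leading byte 0xCE = 11001110 → 2-byte char #5 = CE B1.
Offset 15: leading byte 0xE1 = 11100001 → 3-byte char #6 = E1 81 B2.
Offset 18: leading byte 0xE8 = 11101000 → 3-byte char #7 = E8 93 BF.
Leading byte 0xE8 = 11101000 matches 1110xxxx → 3-byte sequence.
Byte 1: 0xE8 = 11101000, payload 1000 (4 bits).
Byte 2: 0x93 = 10010011 (10xxxxxx ✓), payload 010011.
Byte 3: 0xBF = 10111111 (10xxxxxx ✓), payload 111111.
Concatenate: 1000010011111111 = 0x84FF (16 bits → U+84FF).

U+84FF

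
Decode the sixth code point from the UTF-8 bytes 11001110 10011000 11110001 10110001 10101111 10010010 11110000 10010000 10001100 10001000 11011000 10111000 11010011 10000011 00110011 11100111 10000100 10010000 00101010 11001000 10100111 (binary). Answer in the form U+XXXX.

U+0033

Offset 0: leading byte 0xCE = 11001110 → 2-byte char #1 = CE 98.
Offset 2: leading byte 0xF1 = 11110001 → 4-byte char #2 = F1 B1 AF 92.
Offset 6: leading byte 0xF0 = 11110000 → 4-byte char #3 = F0 90 8C 88.
Offset 10: leading byte 0xD8 = 11011000 → 2-byte char #4 = D8 B8.
Offset 12: leading byte 0xD3 = 11010011 → 2-byte char #5 = D3 83.
Offset 14: leading byte 0x33 = 00110011 → 1-byte char #6 = 33.
Leading byte 0x33 = 00110011 matches 0xxxxxxx → 1-byte sequence.
Byte 1: 0x33 = 00110011, payload 0110011 (7 bits).
Concatenate: 0110011 = 0x33 (7 bits → U+0033).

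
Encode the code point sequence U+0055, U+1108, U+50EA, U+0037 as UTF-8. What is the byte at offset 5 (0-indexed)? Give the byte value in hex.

0x83

U+0055 → 1-byte form 55 at offsets 0–0.
U+1108 → 3-byte form E1 84 88 at offsets 1–3.
U+50EA → 3-byte form E5 83 AA at offsets 4–6.
Offset 5 falls in char 3's range; it's byte 2 of E5 83 AA = 0x83.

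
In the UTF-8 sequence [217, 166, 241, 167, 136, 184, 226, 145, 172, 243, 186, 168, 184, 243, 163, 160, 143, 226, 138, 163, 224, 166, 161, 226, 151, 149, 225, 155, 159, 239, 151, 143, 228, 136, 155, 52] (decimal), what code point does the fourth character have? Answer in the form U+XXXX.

Offset 0: leading byte 0xD9 = 11011001 → 2-byte char #1 = D9 A6.
Offset 2: leading byte 0xF1 = 11110001 → 4-byte char #2 = F1 A7 88 B8.
Offset 6: leading byte 0xE2 = 11100010 → 3-byte char #3 = E2 91 AC.
Offset 9: leading byte 0xF3 = 11110011 → 4-byte char #4 = F3 BA A8 B8.
Leading byte 0xF3 = 11110011 matches 11110xxx → 4-byte sequence.
Byte 1: 0xF3 = 11110011, payload 011 (3 bits).
Byte 2: 0xBA = 10111010 (10xxxxxx ✓), payload 111010.
Byte 3: 0xA8 = 10101000 (10xxxxxx ✓), payload 101000.
Byte 4: 0xB8 = 10111000 (10xxxxxx ✓), payload 111000.
Concatenate: 011111010101000111000 = 0xFAA38 (21 bits → U+FAA38).

U+FAA38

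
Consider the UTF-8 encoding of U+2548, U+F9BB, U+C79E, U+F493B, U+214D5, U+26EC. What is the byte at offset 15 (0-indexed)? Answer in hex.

0x93

U+2548 → 3-byte form E2 95 88 at offsets 0–2.
U+F9BB → 3-byte form EF A6 BB at offsets 3–5.
U+C79E → 3-byte form EC 9E 9E at offsets 6–8.
U+F493B → 4-byte form F3 B4 A4 BB at offsets 9–12.
U+214D5 → 4-byte form F0 A1 93 95 at offsets 13–16.
Offset 15 falls in char 5's range; it's byte 3 of F0 A1 93 95 = 0x93.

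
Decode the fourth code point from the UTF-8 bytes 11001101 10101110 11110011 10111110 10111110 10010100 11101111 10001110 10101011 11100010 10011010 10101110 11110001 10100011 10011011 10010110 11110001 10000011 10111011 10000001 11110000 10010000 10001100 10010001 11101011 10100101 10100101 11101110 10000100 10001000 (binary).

Offset 0: leading byte 0xCD = 11001101 → 2-byte char #1 = CD AE.
Offset 2: leading byte 0xF3 = 11110011 → 4-byte char #2 = F3 BE BE 94.
Offset 6: leading byte 0xEF = 11101111 → 3-byte char #3 = EF 8E AB.
Offset 9: leading byte 0xE2 = 11100010 → 3-byte char #4 = E2 9A AE.
Leading byte 0xE2 = 11100010 matches 1110xxxx → 3-byte sequence.
Byte 1: 0xE2 = 11100010, payload 0010 (4 bits).
Byte 2: 0x9A = 10011010 (10xxxxxx ✓), payload 011010.
Byte 3: 0xAE = 10101110 (10xxxxxx ✓), payload 101110.
Concatenate: 0010011010101110 = 0x26AE (16 bits → U+26AE).

U+26AE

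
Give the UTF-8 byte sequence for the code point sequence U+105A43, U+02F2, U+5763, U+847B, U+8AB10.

U+105A43: 4-byte form → F4 85 A9 83.
U+02F2: 2-byte form → CB B2.
U+5763: 3-byte form → E5 9D A3.
U+847B: 3-byte form → E8 91 BB.
U+8AB10: 4-byte form → F2 8A AC 90.
Concatenated (16 bytes): F4 85 A9 83 CB B2 E5 9D A3 E8 91 BB F2 8A AC 90.

F4 85 A9 83 CB B2 E5 9D A3 E8 91 BB F2 8A AC 90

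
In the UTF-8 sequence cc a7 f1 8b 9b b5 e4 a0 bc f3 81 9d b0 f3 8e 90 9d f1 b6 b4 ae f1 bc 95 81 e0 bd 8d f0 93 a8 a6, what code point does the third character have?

Offset 0: leading byte 0xCC = 11001100 → 2-byte char #1 = CC A7.
Offset 2: leading byte 0xF1 = 11110001 → 4-byte char #2 = F1 8B 9B B5.
Offset 6: leading byte 0xE4 = 11100100 → 3-byte char #3 = E4 A0 BC.
Leading byte 0xE4 = 11100100 matches 1110xxxx → 3-byte sequence.
Byte 1: 0xE4 = 11100100, payload 0100 (4 bits).
Byte 2: 0xA0 = 10100000 (10xxxxxx ✓), payload 100000.
Byte 3: 0xBC = 10111100 (10xxxxxx ✓), payload 111100.
Concatenate: 0100100000111100 = 0x483C (16 bits → U+483C).

U+483C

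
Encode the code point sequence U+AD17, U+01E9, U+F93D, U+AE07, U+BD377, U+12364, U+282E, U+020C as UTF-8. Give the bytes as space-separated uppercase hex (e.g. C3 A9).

U+AD17: 3-byte form → EA B4 97.
U+01E9: 2-byte form → C7 A9.
U+F93D: 3-byte form → EF A4 BD.
U+AE07: 3-byte form → EA B8 87.
U+BD377: 4-byte form → F2 BD 8D B7.
U+12364: 4-byte form → F0 92 8D A4.
U+282E: 3-byte form → E2 A0 AE.
U+020C: 2-byte form → C8 8C.
Concatenated (24 bytes): EA B4 97 C7 A9 EF A4 BD EA B8 87 F2 BD 8D B7 F0 92 8D A4 E2 A0 AE C8 8C.

EA B4 97 C7 A9 EF A4 BD EA B8 87 F2 BD 8D B7 F0 92 8D A4 E2 A0 AE C8 8C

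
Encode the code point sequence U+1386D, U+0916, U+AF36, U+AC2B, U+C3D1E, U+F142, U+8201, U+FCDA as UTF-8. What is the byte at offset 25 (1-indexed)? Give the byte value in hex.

0xB3

1-indexed offset 25 is 0-indexed offset 24.
U+1386D → 4-byte form F0 93 A1 AD at offsets 0–3.
U+0916 → 3-byte form E0 A4 96 at offsets 4–6.
U+AF36 → 3-byte form EA BC B6 at offsets 7–9.
U+AC2B → 3-byte form EA B0 AB at offsets 10–12.
U+C3D1E → 4-byte form F3 83 B4 9E at offsets 13–16.
U+F142 → 3-byte form EF 85 82 at offsets 17–19.
U+8201 → 3-byte form E8 88 81 at offsets 20–22.
U+FCDA → 3-byte form EF B3 9A at offsets 23–25.
Offset 24 falls in char 8's range; it's byte 2 of EF B3 9A = 0xB3.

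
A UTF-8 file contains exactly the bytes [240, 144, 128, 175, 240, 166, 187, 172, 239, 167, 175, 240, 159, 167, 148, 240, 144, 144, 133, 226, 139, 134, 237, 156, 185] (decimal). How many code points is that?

Byte at offset 0: 0xF0 = 11110000 → 4-byte char (#1). Advance 4.
Byte at offset 4: 0xF0 = 11110000 → 4-byte char (#2). Advance 4.
Byte at offset 8: 0xEF = 11101111 → 3-byte char (#3). Advance 3.
Byte at offset 11: 0xF0 = 11110000 → 4-byte char (#4). Advance 4.
Byte at offset 15: 0xF0 = 11110000 → 4-byte char (#5). Advance 4.
Byte at offset 19: 0xE2 = 11100010 → 3-byte char (#6). Advance 3.
Byte at offset 22: 0xED = 11101101 → 3-byte char (#7). Advance 3.
Reached end at offset 25 after 7 code points.

7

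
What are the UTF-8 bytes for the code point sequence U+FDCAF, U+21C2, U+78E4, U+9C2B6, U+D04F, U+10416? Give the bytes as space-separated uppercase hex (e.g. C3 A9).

F3 BD B2 AF E2 87 82 E7 A3 A4 F2 9C 8A B6 ED 81 8F F0 90 90 96

U+FDCAF: 4-byte form → F3 BD B2 AF.
U+21C2: 3-byte form → E2 87 82.
U+78E4: 3-byte form → E7 A3 A4.
U+9C2B6: 4-byte form → F2 9C 8A B6.
U+D04F: 3-byte form → ED 81 8F.
U+10416: 4-byte form → F0 90 90 96.
Concatenated (21 bytes): F3 BD B2 AF E2 87 82 E7 A3 A4 F2 9C 8A B6 ED 81 8F F0 90 90 96.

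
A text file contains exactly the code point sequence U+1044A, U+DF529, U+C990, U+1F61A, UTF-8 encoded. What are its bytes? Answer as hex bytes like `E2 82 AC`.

F0 90 91 8A F3 9F 94 A9 EC A6 90 F0 9F 98 9A

U+1044A: 4-byte form → F0 90 91 8A.
U+DF529: 4-byte form → F3 9F 94 A9.
U+C990: 3-byte form → EC A6 90.
U+1F61A: 4-byte form → F0 9F 98 9A.
Concatenated (15 bytes): F0 90 91 8A F3 9F 94 A9 EC A6 90 F0 9F 98 9A.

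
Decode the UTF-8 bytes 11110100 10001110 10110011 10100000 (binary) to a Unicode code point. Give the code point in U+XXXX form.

Leading byte 0xF4 = 11110100 matches 11110xxx → 4-byte sequence.
Byte 1: 0xF4 = 11110100, payload 100 (3 bits).
Byte 2: 0x8E = 10001110 (10xxxxxx ✓), payload 001110.
Byte 3: 0xB3 = 10110011 (10xxxxxx ✓), payload 110011.
Byte 4: 0xA0 = 10100000 (10xxxxxx ✓), payload 100000.
Concatenate: 100001110110011100000 = 0x10ECE0 (21 bits → U+10ECE0).

U+10ECE0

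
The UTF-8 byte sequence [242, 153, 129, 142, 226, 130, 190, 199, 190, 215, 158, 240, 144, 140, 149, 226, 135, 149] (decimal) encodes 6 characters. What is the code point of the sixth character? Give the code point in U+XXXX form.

U+21D5

Offset 0: leading byte 0xF2 = 11110010 → 4-byte char #1 = F2 99 81 8E.
Offset 4: leading byte 0xE2 = 11100010 → 3-byte char #2 = E2 82 BE.
Offset 7: leading byte 0xC7 = 11000111 → 2-byte char #3 = C7 BE.
Offset 9: leading byte 0xD7 = 11010111 → 2-byte char #4 = D7 9E.
Offset 11: leading byte 0xF0 = 11110000 → 4-byte char #5 = F0 90 8C 95.
Offset 15: leading byte 0xE2 = 11100010 → 3-byte char #6 = E2 87 95.
Leading byte 0xE2 = 11100010 matches 1110xxxx → 3-byte sequence.
Byte 1: 0xE2 = 11100010, payload 0010 (4 bits).
Byte 2: 0x87 = 10000111 (10xxxxxx ✓), payload 000111.
Byte 3: 0x95 = 10010101 (10xxxxxx ✓), payload 010101.
Concatenate: 0010000111010101 = 0x21D5 (16 bits → U+21D5).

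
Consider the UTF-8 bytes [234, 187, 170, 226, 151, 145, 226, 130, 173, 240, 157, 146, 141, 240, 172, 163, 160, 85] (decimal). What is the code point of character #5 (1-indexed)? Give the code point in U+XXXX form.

Offset 0: leading byte 0xEA = 11101010 → 3-byte char #1 = EA BB AA.
Offset 3: leading byte 0xE2 = 11100010 → 3-byte char #2 = E2 97 91.
Offset 6: leading byte 0xE2 = 11100010 → 3-byte char #3 = E2 82 AD.
Offset 9: leading byte 0xF0 = 11110000 → 4-byte char #4 = F0 9D 92 8D.
Offset 13: leading byte 0xF0 = 11110000 → 4-byte char #5 = F0 AC A3 A0.
Leading byte 0xF0 = 11110000 matches 11110xxx → 4-byte sequence.
Byte 1: 0xF0 = 11110000, payload 000 (3 bits).
Byte 2: 0xAC = 10101100 (10xxxxxx ✓), payload 101100.
Byte 3: 0xA3 = 10100011 (10xxxxxx ✓), payload 100011.
Byte 4: 0xA0 = 10100000 (10xxxxxx ✓), payload 100000.
Concatenate: 000101100100011100000 = 0x2C8E0 (21 bits → U+2C8E0).

U+2C8E0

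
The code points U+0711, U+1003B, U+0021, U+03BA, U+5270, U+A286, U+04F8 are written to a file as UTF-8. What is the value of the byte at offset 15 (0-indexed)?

0xD3

U+0711 → 2-byte form DC 91 at offsets 0–1.
U+1003B → 4-byte form F0 90 80 BB at offsets 2–5.
U+0021 → 1-byte form 21 at offsets 6–6.
U+03BA → 2-byte form CE BA at offsets 7–8.
U+5270 → 3-byte form E5 89 B0 at offsets 9–11.
U+A286 → 3-byte form EA 8A 86 at offsets 12–14.
U+04F8 → 2-byte form D3 B8 at offsets 15–16.
Offset 15 falls in char 7's range; it's byte 1 of D3 B8 = 0xD3.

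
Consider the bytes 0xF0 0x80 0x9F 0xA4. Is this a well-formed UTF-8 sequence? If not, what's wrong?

Leading byte 0xF0 = 11110000 → 4-byte form.
Continuation bytes all match 10xxxxxx. Payload decodes to 0x7E4.
But 0x7E4 < 0x10000, the minimum for a 4-byte sequence — this is an overlong encoding.

invalid (overlong encoding)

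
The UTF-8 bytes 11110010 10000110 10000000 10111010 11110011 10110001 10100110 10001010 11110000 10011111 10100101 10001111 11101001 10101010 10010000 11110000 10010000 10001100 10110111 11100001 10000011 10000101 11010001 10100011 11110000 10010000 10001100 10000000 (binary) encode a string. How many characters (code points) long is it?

8

Byte at offset 0: 0xF2 = 11110010 → 4-byte char (#1). Advance 4.
Byte at offset 4: 0xF3 = 11110011 → 4-byte char (#2). Advance 4.
Byte at offset 8: 0xF0 = 11110000 → 4-byte char (#3). Advance 4.
Byte at offset 12: 0xE9 = 11101001 → 3-byte char (#4). Advance 3.
Byte at offset 15: 0xF0 = 11110000 → 4-byte char (#5). Advance 4.
Byte at offset 19: 0xE1 = 11100001 → 3-byte char (#6). Advance 3.
Byte at offset 22: 0xD1 = 11010001 → 2-byte char (#7). Advance 2.
Byte at offset 24: 0xF0 = 11110000 → 4-byte char (#8). Advance 4.
Reached end at offset 28 after 8 code points.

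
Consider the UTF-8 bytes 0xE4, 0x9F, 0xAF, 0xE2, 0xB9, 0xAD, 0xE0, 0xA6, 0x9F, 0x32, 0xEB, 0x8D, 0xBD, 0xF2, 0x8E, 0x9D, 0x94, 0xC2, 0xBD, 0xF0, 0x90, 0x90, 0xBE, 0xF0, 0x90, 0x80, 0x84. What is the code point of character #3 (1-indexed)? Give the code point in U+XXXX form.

U+099F

Offset 0: leading byte 0xE4 = 11100100 → 3-byte char #1 = E4 9F AF.
Offset 3: leading byte 0xE2 = 11100010 → 3-byte char #2 = E2 B9 AD.
Offset 6: leading byte 0xE0 = 11100000 → 3-byte char #3 = E0 A6 9F.
Leading byte 0xE0 = 11100000 matches 1110xxxx → 3-byte sequence.
Byte 1: 0xE0 = 11100000, payload 0000 (4 bits).
Byte 2: 0xA6 = 10100110 (10xxxxxx ✓), payload 100110.
Byte 3: 0x9F = 10011111 (10xxxxxx ✓), payload 011111.
Concatenate: 0000100110011111 = 0x99F (16 bits → U+099F).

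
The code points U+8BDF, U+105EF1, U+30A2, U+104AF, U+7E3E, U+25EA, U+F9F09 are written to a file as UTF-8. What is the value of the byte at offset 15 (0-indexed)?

0xB8

U+8BDF → 3-byte form E8 AF 9F at offsets 0–2.
U+105EF1 → 4-byte form F4 85 BB B1 at offsets 3–6.
U+30A2 → 3-byte form E3 82 A2 at offsets 7–9.
U+104AF → 4-byte form F0 90 92 AF at offsets 10–13.
U+7E3E → 3-byte form E7 B8 BE at offsets 14–16.
Offset 15 falls in char 5's range; it's byte 2 of E7 B8 BE = 0xB8.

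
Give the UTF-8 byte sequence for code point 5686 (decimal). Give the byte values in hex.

E1 98 B6

U+1636 = 0x1636 = 5686 decimal. In range U+0800–U+FFFF → 3-byte form: 1110xxxx 10xxxxxx 10xxxxxx.
Binary (16 bits): 0001011000110110.
Split 4+6+6: 0001 | 011000 | 110110.
Byte 1: 11100001 = 0xE1.
Byte 2: 10011000 = 0x98.
Byte 3: 10110110 = 0xB6.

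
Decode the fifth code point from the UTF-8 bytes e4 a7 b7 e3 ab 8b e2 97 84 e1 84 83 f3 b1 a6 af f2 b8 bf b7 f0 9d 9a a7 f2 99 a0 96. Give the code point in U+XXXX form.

Offset 0: leading byte 0xE4 = 11100100 → 3-byte char #1 = E4 A7 B7.
Offset 3: leading byte 0xE3 = 11100011 → 3-byte char #2 = E3 AB 8B.
Offset 6: leading byte 0xE2 = 11100010 → 3-byte char #3 = E2 97 84.
Offset 9: leading byte 0xE1 = 11100001 → 3-byte char #4 = E1 84 83.
Offset 12: leading byte 0xF3 = 11110011 → 4-byte char #5 = F3 B1 A6 AF.
Leading byte 0xF3 = 11110011 matches 11110xxx → 4-byte sequence.
Byte 1: 0xF3 = 11110011, payload 011 (3 bits).
Byte 2: 0xB1 = 10110001 (10xxxxxx ✓), payload 110001.
Byte 3: 0xA6 = 10100110 (10xxxxxx ✓), payload 100110.
Byte 4: 0xAF = 10101111 (10xxxxxx ✓), payload 101111.
Concatenate: 011110001100110101111 = 0xF19AF (21 bits → U+F19AF).

U+F19AF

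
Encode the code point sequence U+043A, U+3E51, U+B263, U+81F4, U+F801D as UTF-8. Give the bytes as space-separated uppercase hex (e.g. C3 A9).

U+043A: 2-byte form → D0 BA.
U+3E51: 3-byte form → E3 B9 91.
U+B263: 3-byte form → EB 89 A3.
U+81F4: 3-byte form → E8 87 B4.
U+F801D: 4-byte form → F3 B8 80 9D.
Concatenated (15 bytes): D0 BA E3 B9 91 EB 89 A3 E8 87 B4 F3 B8 80 9D.

D0 BA E3 B9 91 EB 89 A3 E8 87 B4 F3 B8 80 9D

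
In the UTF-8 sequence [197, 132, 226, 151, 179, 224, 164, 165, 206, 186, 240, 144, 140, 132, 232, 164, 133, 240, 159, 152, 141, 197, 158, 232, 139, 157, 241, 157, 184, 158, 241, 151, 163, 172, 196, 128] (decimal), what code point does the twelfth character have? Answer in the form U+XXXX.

U+0100

Offset 0: leading byte 0xC5 = 11000101 → 2-byte char #1 = C5 84.
Offset 2: leading byte 0xE2 = 11100010 → 3-byte char #2 = E2 97 B3.
Offset 5: leading byte 0xE0 = 11100000 → 3-byte char #3 = E0 A4 A5.
Offset 8: leading byte 0xCE = 11001110 → 2-byte char #4 = CE BA.
Offset 10: leading byte 0xF0 = 11110000 → 4-byte char #5 = F0 90 8C 84.
Offset 14: leading byte 0xE8 = 11101000 → 3-byte char #6 = E8 A4 85.
Offset 17: leading byte 0xF0 = 11110000 → 4-byte char #7 = F0 9F 98 8D.
Offset 21: leading byte 0xC5 = 11000101 → 2-byte char #8 = C5 9E.
Offset 23: leading byte 0xE8 = 11101000 → 3-byte char #9 = E8 8B 9D.
Offset 26: leading byte 0xF1 = 11110001 → 4-byte char #10 = F1 9D B8 9E.
Offset 30: leading byte 0xF1 = 11110001 → 4-byte char #11 = F1 97 A3 AC.
Offset 34: leading byte 0xC4 = 11000100 → 2-byte char #12 = C4 80.
Leading byte 0xC4 = 11000100 matches 110xxxxx → 2-byte sequence.
Byte 1: 0xC4 = 11000100, payload 00100 (5 bits).
Byte 2: 0x80 = 10000000 (10xxxxxx ✓), payload 000000.
Concatenate: 00100000000 = 0x100 (11 bits → U+0100).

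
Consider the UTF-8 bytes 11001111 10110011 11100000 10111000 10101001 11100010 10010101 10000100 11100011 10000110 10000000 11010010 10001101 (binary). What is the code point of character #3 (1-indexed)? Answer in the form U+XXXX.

U+2544

Offset 0: leading byte 0xCF = 11001111 → 2-byte char #1 = CF B3.
Offset 2: leading byte 0xE0 = 11100000 → 3-byte char #2 = E0 B8 A9.
Offset 5: leading byte 0xE2 = 11100010 → 3-byte char #3 = E2 95 84.
Leading byte 0xE2 = 11100010 matches 1110xxxx → 3-byte sequence.
Byte 1: 0xE2 = 11100010, payload 0010 (4 bits).
Byte 2: 0x95 = 10010101 (10xxxxxx ✓), payload 010101.
Byte 3: 0x84 = 10000100 (10xxxxxx ✓), payload 000100.
Concatenate: 0010010101000100 = 0x2544 (16 bits → U+2544).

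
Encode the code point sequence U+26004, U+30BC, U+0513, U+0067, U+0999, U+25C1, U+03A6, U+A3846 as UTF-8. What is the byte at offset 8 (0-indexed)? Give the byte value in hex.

U+26004 → 4-byte form F0 A6 80 84 at offsets 0–3.
U+30BC → 3-byte form E3 82 BC at offsets 4–6.
U+0513 → 2-byte form D4 93 at offsets 7–8.
Offset 8 falls in char 3's range; it's byte 2 of D4 93 = 0x93.

0x93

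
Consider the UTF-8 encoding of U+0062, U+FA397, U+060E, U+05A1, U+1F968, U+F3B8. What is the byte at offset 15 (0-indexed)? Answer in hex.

U+0062 → 1-byte form 62 at offsets 0–0.
U+FA397 → 4-byte form F3 BA 8E 97 at offsets 1–4.
U+060E → 2-byte form D8 8E at offsets 5–6.
U+05A1 → 2-byte form D6 A1 at offsets 7–8.
U+1F968 → 4-byte form F0 9F A5 A8 at offsets 9–12.
U+F3B8 → 3-byte form EF 8E B8 at offsets 13–15.
Offset 15 falls in char 6's range; it's byte 3 of EF 8E B8 = 0xB8.

0xB8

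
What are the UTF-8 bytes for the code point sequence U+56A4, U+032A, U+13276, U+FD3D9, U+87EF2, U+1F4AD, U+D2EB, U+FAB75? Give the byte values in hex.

E5 9A A4 CC AA F0 93 89 B6 F3 BD 8F 99 F2 87 BB B2 F0 9F 92 AD ED 8B AB F3 BA AD B5

U+56A4: 3-byte form → E5 9A A4.
U+032A: 2-byte form → CC AA.
U+13276: 4-byte form → F0 93 89 B6.
U+FD3D9: 4-byte form → F3 BD 8F 99.
U+87EF2: 4-byte form → F2 87 BB B2.
U+1F4AD: 4-byte form → F0 9F 92 AD.
U+D2EB: 3-byte form → ED 8B AB.
U+FAB75: 4-byte form → F3 BA AD B5.
Concatenated (28 bytes): E5 9A A4 CC AA F0 93 89 B6 F3 BD 8F 99 F2 87 BB B2 F0 9F 92 AD ED 8B AB F3 BA AD B5.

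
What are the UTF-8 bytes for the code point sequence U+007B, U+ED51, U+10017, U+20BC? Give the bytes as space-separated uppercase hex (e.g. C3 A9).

U+007B: 1-byte form → 7B.
U+ED51: 3-byte form → EE B5 91.
U+10017: 4-byte form → F0 90 80 97.
U+20BC: 3-byte form → E2 82 BC.
Concatenated (11 bytes): 7B EE B5 91 F0 90 80 97 E2 82 BC.

7B EE B5 91 F0 90 80 97 E2 82 BC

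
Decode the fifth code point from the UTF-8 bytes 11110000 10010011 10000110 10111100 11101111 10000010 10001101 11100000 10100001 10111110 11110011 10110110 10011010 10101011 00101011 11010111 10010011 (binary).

Offset 0: leading byte 0xF0 = 11110000 → 4-byte char #1 = F0 93 86 BC.
Offset 4: leading byte 0xEF = 11101111 → 3-byte char #2 = EF 82 8D.
Offset 7: leading byte 0xE0 = 11100000 → 3-byte char #3 = E0 A1 BE.
Offset 10: leading byte 0xF3 = 11110011 → 4-byte char #4 = F3 B6 9A AB.
Offset 14: leading byte 0x2B = 00101011 → 1-byte char #5 = 2B.
Leading byte 0x2B = 00101011 matches 0xxxxxxx → 1-byte sequence.
Byte 1: 0x2B = 00101011, payload 0101011 (7 bits).
Concatenate: 0101011 = 0x2B (7 bits → U+002B).

U+002B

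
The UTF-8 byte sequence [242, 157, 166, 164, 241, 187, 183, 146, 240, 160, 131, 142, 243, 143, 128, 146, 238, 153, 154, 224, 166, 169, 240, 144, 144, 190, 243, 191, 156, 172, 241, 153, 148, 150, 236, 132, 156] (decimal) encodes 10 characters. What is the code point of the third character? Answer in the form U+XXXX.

Offset 0: leading byte 0xF2 = 11110010 → 4-byte char #1 = F2 9D A6 A4.
Offset 4: leading byte 0xF1 = 11110001 → 4-byte char #2 = F1 BB B7 92.
Offset 8: leading byte 0xF0 = 11110000 → 4-byte char #3 = F0 A0 83 8E.
Leading byte 0xF0 = 11110000 matches 11110xxx → 4-byte sequence.
Byte 1: 0xF0 = 11110000, payload 000 (3 bits).
Byte 2: 0xA0 = 10100000 (10xxxxxx ✓), payload 100000.
Byte 3: 0x83 = 10000011 (10xxxxxx ✓), payload 000011.
Byte 4: 0x8E = 10001110 (10xxxxxx ✓), payload 001110.
Concatenate: 000100000000011001110 = 0x200CE (21 bits → U+200CE).

U+200CE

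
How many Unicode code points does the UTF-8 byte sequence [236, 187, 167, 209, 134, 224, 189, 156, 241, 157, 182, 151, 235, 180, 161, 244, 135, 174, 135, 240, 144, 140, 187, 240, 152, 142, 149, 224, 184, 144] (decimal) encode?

Byte at offset 0: 0xEC = 11101100 → 3-byte char (#1). Advance 3.
Byte at offset 3: 0xD1 = 11010001 → 2-byte char (#2). Advance 2.
Byte at offset 5: 0xE0 = 11100000 → 3-byte char (#3). Advance 3.
Byte at offset 8: 0xF1 = 11110001 → 4-byte char (#4). Advance 4.
Byte at offset 12: 0xEB = 11101011 → 3-byte char (#5). Advance 3.
Byte at offset 15: 0xF4 = 11110100 → 4-byte char (#6). Advance 4.
Byte at offset 19: 0xF0 = 11110000 → 4-byte char (#7). Advance 4.
Byte at offset 23: 0xF0 = 11110000 → 4-byte char (#8). Advance 4.
Byte at offset 27: 0xE0 = 11100000 → 3-byte char (#9). Advance 3.
Reached end at offset 30 after 9 code points.

9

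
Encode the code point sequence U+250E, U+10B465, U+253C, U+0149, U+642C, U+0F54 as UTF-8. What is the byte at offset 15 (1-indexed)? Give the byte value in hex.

0xAC

1-indexed offset 15 is 0-indexed offset 14.
U+250E → 3-byte form E2 94 8E at offsets 0–2.
U+10B465 → 4-byte form F4 8B 91 A5 at offsets 3–6.
U+253C → 3-byte form E2 94 BC at offsets 7–9.
U+0149 → 2-byte form C5 89 at offsets 10–11.
U+642C → 3-byte form E6 90 AC at offsets 12–14.
Offset 14 falls in char 5's range; it's byte 3 of E6 90 AC = 0xAC.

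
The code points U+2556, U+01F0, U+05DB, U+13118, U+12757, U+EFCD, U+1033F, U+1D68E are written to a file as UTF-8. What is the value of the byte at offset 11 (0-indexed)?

0xF0

U+2556 → 3-byte form E2 95 96 at offsets 0–2.
U+01F0 → 2-byte form C7 B0 at offsets 3–4.
U+05DB → 2-byte form D7 9B at offsets 5–6.
U+13118 → 4-byte form F0 93 84 98 at offsets 7–10.
U+12757 → 4-byte form F0 92 9D 97 at offsets 11–14.
Offset 11 falls in char 5's range; it's byte 1 of F0 92 9D 97 = 0xF0.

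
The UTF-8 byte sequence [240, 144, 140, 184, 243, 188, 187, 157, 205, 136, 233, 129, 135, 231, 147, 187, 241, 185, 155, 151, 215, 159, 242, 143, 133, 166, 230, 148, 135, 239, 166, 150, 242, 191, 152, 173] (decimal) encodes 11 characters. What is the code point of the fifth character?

Offset 0: leading byte 0xF0 = 11110000 → 4-byte char #1 = F0 90 8C B8.
Offset 4: leading byte 0xF3 = 11110011 → 4-byte char #2 = F3 BC BB 9D.
Offset 8: leading byte 0xCD = 11001101 → 2-byte char #3 = CD 88.
Offset 10: leading byte 0xE9 = 11101001 → 3-byte char #4 = E9 81 87.
Offset 13: leading byte 0xE7 = 11100111 → 3-byte char #5 = E7 93 BB.
Leading byte 0xE7 = 11100111 matches 1110xxxx → 3-byte sequence.
Byte 1: 0xE7 = 11100111, payload 0111 (4 bits).
Byte 2: 0x93 = 10010011 (10xxxxxx ✓), payload 010011.
Byte 3: 0xBB = 10111011 (10xxxxxx ✓), payload 111011.
Concatenate: 0111010011111011 = 0x74FB (16 bits → U+74FB).

U+74FB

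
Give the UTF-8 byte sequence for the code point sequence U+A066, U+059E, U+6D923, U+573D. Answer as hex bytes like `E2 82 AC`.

U+A066: 3-byte form → EA 81 A6.
U+059E: 2-byte form → D6 9E.
U+6D923: 4-byte form → F1 AD A4 A3.
U+573D: 3-byte form → E5 9C BD.
Concatenated (12 bytes): EA 81 A6 D6 9E F1 AD A4 A3 E5 9C BD.

EA 81 A6 D6 9E F1 AD A4 A3 E5 9C BD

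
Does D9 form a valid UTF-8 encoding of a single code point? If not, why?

invalid (sequence truncated)

Leading byte 0xD9 = 11011001 → 2-byte form, but only 1 byte is present.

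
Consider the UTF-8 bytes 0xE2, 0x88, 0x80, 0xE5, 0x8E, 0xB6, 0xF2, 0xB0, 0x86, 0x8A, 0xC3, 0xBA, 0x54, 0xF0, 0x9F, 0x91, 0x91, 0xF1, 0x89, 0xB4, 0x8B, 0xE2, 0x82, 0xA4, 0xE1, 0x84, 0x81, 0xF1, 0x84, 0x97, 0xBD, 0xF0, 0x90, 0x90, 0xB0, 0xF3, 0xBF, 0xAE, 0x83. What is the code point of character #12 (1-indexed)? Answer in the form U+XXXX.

U+FFB83

Offset 0: leading byte 0xE2 = 11100010 → 3-byte char #1 = E2 88 80.
Offset 3: leading byte 0xE5 = 11100101 → 3-byte char #2 = E5 8E B6.
Offset 6: leading byte 0xF2 = 11110010 → 4-byte char #3 = F2 B0 86 8A.
Offset 10: leading byte 0xC3 = 11000011 → 2-byte char #4 = C3 BA.
Offset 12: leading byte 0x54 = 01010100 → 1-byte char #5 = 54.
Offset 13: leading byte 0xF0 = 11110000 → 4-byte char #6 = F0 9F 91 91.
Offset 17: leading byte 0xF1 = 11110001 → 4-byte char #7 = F1 89 B4 8B.
Offset 21: leading byte 0xE2 = 11100010 → 3-byte char #8 = E2 82 A4.
Offset 24: leading byte 0xE1 = 11100001 → 3-byte char #9 = E1 84 81.
Offset 27: leading byte 0xF1 = 11110001 → 4-byte char #10 = F1 84 97 BD.
Offset 31: leading byte 0xF0 = 11110000 → 4-byte char #11 = F0 90 90 B0.
Offset 35: leading byte 0xF3 = 11110011 → 4-byte char #12 = F3 BF AE 83.
Leading byte 0xF3 = 11110011 matches 11110xxx → 4-byte sequence.
Byte 1: 0xF3 = 11110011, payload 011 (3 bits).
Byte 2: 0xBF = 10111111 (10xxxxxx ✓), payload 111111.
Byte 3: 0xAE = 10101110 (10xxxxxx ✓), payload 101110.
Byte 4: 0x83 = 10000011 (10xxxxxx ✓), payload 000011.
Concatenate: 011111111101110000011 = 0xFFB83 (21 bits → U+FFB83).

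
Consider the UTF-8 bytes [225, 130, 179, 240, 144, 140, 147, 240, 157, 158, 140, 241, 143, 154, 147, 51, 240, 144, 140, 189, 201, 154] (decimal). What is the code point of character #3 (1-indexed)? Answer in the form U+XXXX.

Offset 0: leading byte 0xE1 = 11100001 → 3-byte char #1 = E1 82 B3.
Offset 3: leading byte 0xF0 = 11110000 → 4-byte char #2 = F0 90 8C 93.
Offset 7: leading byte 0xF0 = 11110000 → 4-byte char #3 = F0 9D 9E 8C.
Leading byte 0xF0 = 11110000 matches 11110xxx → 4-byte sequence.
Byte 1: 0xF0 = 11110000, payload 000 (3 bits).
Byte 2: 0x9D = 10011101 (10xxxxxx ✓), payload 011101.
Byte 3: 0x9E = 10011110 (10xxxxxx ✓), payload 011110.
Byte 4: 0x8C = 10001100 (10xxxxxx ✓), payload 001100.
Concatenate: 000011101011110001100 = 0x1D78C (21 bits → U+1D78C).

U+1D78C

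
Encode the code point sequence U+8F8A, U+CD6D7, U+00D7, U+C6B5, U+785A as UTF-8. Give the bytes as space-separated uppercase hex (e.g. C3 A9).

E8 BE 8A F3 8D 9B 97 C3 97 EC 9A B5 E7 A1 9A

U+8F8A: 3-byte form → E8 BE 8A.
U+CD6D7: 4-byte form → F3 8D 9B 97.
U+00D7: 2-byte form → C3 97.
U+C6B5: 3-byte form → EC 9A B5.
U+785A: 3-byte form → E7 A1 9A.
Concatenated (15 bytes): E8 BE 8A F3 8D 9B 97 C3 97 EC 9A B5 E7 A1 9A.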